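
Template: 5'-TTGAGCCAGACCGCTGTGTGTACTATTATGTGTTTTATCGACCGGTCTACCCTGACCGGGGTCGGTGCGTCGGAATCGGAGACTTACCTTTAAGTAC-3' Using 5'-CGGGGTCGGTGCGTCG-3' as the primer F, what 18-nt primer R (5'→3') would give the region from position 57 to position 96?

The product's 3' end on the top strand is position 96.
The reverse primer anneals to the top strand over positions 79–96, i.e. to GAGACTTACCTTTAAGTA.
Its sequence written 5'→3' is the reverse complement: TACTTAAAGGTAAGTCTC.

5'-TACTTAAAGGTAAGTCTC-3'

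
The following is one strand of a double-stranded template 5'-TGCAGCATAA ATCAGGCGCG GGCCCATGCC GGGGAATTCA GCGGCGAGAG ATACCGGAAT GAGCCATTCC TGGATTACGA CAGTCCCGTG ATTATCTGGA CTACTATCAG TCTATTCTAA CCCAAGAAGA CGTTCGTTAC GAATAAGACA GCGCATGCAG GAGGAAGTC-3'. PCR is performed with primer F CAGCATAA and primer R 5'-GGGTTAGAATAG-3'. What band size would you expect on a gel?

121 bp

The forward primer matches the template at positions 3–10.
Taking the reverse complement of GGGTTAGAATAG gives CTATTCTAACCC, found at positions 112–123 on the template; the primer anneals here to the top strand with its 3' end pointing upstream.
The product runs from position 3 to position 123, so its length is 123 − 3 + 1 = 121 bp.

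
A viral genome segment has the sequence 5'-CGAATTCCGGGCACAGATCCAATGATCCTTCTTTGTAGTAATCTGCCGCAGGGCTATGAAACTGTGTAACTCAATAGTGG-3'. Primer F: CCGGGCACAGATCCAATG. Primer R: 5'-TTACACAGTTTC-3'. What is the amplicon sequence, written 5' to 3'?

5'-CCGGGCACAGATCCAATGATCCTTCTTTGTAGTAATCTGCCGCAGGGCTATGAAACTGTGTAA-3'

The forward primer matches the template at positions 7–24.
Reverse complement of the reverse primer: GAAACTGTGTAA. This occurs on the top strand at positions 58–69.
The product is the template from position 7 through 69 (63 bp).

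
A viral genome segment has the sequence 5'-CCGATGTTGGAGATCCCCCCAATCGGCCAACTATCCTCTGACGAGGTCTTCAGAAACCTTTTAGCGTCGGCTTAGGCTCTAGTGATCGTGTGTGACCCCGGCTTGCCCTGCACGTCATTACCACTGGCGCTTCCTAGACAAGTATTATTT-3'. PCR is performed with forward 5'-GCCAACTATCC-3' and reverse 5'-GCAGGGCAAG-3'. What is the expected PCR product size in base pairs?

86 bp

Scanning the template, GCCAACTATCC occurs at positions 26–36; this primer anneals to the bottom strand there with its 3' end pointing downstream.
Reverse complement of the reverse primer: CTTGCCCTGC. This occurs on the top strand at positions 102–111.
Product length = (reverse-primer end) − (forward-primer start) + 1 = 111 − 26 + 1 = 86 bp.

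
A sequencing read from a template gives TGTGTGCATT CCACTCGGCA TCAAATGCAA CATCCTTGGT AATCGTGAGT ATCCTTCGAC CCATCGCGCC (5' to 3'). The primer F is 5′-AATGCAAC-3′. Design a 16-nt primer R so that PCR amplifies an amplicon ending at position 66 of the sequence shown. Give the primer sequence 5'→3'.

The forward primer binds at positions 24–31; the product's 3' end on the top strand is position 66.
The reverse primer anneals to the top strand over positions 51–66, i.e. to ATCCTTCGACCCATCG.
Its sequence written 5'→3' is the reverse complement: CGATGGGTCGAAGGAT.

5'-CGATGGGTCGAAGGAT-3'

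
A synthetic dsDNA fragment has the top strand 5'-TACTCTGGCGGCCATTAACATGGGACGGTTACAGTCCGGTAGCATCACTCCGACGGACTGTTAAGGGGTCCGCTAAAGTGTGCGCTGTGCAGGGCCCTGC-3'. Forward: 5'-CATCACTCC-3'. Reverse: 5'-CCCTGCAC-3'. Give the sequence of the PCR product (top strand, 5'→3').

5'-CATCACTCCGACGGACTGTTAAGGGGTCCGCTAAAGTGTGCGCTGTGCAGGG-3'

The forward primer matches the template at positions 43–51.
Reverse complement of the reverse primer: GTGCAGGG. This occurs on the top strand at positions 87–94.
The product is the template from position 43 through 94 (52 bp).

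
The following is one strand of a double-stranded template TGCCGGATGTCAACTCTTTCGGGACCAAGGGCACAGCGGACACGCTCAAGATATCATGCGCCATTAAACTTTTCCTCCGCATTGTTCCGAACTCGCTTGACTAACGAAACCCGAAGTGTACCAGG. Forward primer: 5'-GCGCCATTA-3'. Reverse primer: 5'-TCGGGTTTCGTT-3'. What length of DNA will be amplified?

57 bp

Scanning the template, GCGCCATTA occurs at positions 58–66; this primer anneals to the bottom strand there with its 3' end pointing downstream.
The reverse primer's reverse complement is AACGAAACCCGA, which matches the template at positions 103–114.
Amplicon spans positions 58–114: 57 bp.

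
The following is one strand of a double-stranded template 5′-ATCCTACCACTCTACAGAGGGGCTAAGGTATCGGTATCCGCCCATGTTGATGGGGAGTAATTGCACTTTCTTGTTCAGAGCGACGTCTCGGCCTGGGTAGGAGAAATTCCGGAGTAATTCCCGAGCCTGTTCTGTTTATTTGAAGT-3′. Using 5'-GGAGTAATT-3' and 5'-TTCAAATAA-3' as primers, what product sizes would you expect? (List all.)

91 bp, 34 bp

The forward primer GGAGTAATT matches the top strand at positions 54–62, 111–119.
The reverse primer's reverse complement is TTATTTGAA, matching at positions 136–144.
Each forward site pairs with the reverse site to give a product ending at position 144: sizes 91, 34 bp.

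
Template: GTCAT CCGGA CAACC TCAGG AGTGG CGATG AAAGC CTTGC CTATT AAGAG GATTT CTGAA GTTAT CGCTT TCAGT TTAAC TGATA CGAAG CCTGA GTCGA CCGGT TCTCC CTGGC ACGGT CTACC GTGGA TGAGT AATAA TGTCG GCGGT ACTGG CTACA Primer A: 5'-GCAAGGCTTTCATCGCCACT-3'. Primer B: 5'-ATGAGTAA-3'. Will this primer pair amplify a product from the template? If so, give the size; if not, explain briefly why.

Primer A (GCAAGGCTTTCATCGCCACT) has reverse complement AGTGGCGATGAAAGCCTTGC, which matches the top strand at positions 21–40; primer A anneals to the top strand there with its 3' end pointing upstream toward position 21.
Primer B (ATGAGTAA) matches the top strand directly at positions 130–137; it anneals to the bottom strand with its 3' end pointing downstream toward position 137.
The 3' ends diverge (primer A extends toward position 1, primer B toward position 160), so the primers never converge on a shared product.

No product — the primers' 3' ends point away from each other.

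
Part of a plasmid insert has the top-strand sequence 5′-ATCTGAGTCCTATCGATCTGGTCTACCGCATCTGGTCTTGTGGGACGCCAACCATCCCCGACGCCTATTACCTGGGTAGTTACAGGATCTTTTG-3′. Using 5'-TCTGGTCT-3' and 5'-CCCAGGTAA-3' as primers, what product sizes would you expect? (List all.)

The forward primer TCTGGTCT matches the top strand at positions 17–24, 31–38.
The reverse primer's reverse complement is TTACCTGGG, matching at positions 68–76.
Each forward site pairs with the reverse site to give a product ending at position 76: sizes 60, 46 bp.

60 bp, 46 bp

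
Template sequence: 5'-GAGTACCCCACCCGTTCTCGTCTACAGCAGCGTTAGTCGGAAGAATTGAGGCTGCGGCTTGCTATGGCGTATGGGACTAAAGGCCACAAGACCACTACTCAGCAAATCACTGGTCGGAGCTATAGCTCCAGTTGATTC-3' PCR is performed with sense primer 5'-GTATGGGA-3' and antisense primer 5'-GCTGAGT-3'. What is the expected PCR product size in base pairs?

The forward primer matches the template at positions 69–76.
Taking the reverse complement of GCTGAGT gives ACTCAGC, found at positions 97–103 on the template; the primer anneals here to the top strand with its 3' end pointing upstream.
Product length = (reverse-primer end) − (forward-primer start) + 1 = 103 − 69 + 1 = 35 bp.

35 bp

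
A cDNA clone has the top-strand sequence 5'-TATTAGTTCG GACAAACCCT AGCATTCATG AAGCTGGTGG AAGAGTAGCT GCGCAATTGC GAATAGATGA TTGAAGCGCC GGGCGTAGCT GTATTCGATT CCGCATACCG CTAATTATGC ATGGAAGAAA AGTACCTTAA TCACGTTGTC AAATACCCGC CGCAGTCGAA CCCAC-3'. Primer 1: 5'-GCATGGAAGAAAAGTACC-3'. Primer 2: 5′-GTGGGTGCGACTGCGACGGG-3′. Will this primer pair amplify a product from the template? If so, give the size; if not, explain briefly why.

Primer 2 (GTGGGTGCGACTGCGACGGG) does not match the top strand, and its reverse complement CCCGTCGCAGTCGCACCCAC does not match either.
With no annealing site for primer 2, no amplification occurs.

No product — primer 2 has no binding site in the template.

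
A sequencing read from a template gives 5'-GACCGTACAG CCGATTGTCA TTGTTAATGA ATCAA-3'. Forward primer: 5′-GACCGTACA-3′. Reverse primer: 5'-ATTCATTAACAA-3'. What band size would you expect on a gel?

The forward primer matches the template at positions 1–9.
The reverse primer's reverse complement is TTGTTAATGAAT, which matches the template at positions 21–32.
The product runs from position 1 to position 32, so its length is 32 − 1 + 1 = 32 bp.

32 bp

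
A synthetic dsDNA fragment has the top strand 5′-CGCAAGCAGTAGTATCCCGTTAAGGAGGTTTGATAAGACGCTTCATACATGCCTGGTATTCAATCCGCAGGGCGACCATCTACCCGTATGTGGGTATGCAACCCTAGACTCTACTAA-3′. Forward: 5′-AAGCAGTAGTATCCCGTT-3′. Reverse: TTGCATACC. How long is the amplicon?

The forward primer matches the template at positions 4–21.
Taking the reverse complement of TTGCATACC gives GGTATGCAA, found at positions 93–101 on the template; the primer anneals here to the top strand with its 3' end pointing upstream.
Amplicon spans positions 4–101: 98 bp.

98 bp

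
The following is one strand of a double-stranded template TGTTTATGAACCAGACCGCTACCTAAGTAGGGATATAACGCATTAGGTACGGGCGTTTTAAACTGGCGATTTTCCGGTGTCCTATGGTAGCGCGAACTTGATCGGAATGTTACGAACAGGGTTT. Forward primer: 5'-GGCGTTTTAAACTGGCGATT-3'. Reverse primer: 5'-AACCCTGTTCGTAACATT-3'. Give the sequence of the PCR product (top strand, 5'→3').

5'-GGCGTTTTAAACTGGCGATTTTCCGGTGTCCTATGGTAGCGCGAACTTGATCGGAATGTTACGAACAGGGTT-3'

The forward primer matches the template at positions 52–71.
Reverse complement of the reverse primer: AATGTTACGAACAGGGTT. This occurs on the top strand at positions 106–123.
The product is the template from position 52 through 123 (72 bp).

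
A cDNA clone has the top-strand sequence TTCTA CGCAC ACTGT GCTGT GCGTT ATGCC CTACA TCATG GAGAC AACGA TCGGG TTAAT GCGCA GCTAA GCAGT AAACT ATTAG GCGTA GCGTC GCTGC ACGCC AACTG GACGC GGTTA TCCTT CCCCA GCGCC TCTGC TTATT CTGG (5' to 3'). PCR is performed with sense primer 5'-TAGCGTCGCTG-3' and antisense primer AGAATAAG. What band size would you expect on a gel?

Scanning the template, TAGCGTCGCTG occurs at positions 89–99; this primer anneals to the bottom strand there with its 3' end pointing downstream.
Taking the reverse complement of AGAATAAG gives CTTATTCT, found at positions 140–147 on the template; the primer anneals here to the top strand with its 3' end pointing upstream.
Amplicon spans positions 89–147: 59 bp.

59 bp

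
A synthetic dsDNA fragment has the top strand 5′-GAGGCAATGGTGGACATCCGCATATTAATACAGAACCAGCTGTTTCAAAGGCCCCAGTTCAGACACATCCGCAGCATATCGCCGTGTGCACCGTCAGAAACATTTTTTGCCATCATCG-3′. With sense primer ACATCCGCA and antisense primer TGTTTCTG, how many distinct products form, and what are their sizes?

Two products: 89 bp, 38 bp

The forward primer ACATCCGCA matches the top strand at positions 14–22, 65–73.
The reverse primer's reverse complement is CAGAAACA, matching at positions 95–102.
Each forward site pairs with the reverse site to give a product ending at position 102: sizes 89, 38 bp.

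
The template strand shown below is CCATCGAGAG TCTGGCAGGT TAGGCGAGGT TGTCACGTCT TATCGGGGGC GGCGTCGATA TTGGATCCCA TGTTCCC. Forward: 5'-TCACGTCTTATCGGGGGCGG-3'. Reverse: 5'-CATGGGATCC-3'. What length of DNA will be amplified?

Scanning the template, TCACGTCTTATCGGGGGCGG occurs at positions 33–52; this primer anneals to the bottom strand there with its 3' end pointing downstream.
Reverse complement of the reverse primer: GGATCCCATG. This occurs on the top strand at positions 63–72.
Product length = (reverse-primer end) − (forward-primer start) + 1 = 72 − 33 + 1 = 40 bp.

40 bp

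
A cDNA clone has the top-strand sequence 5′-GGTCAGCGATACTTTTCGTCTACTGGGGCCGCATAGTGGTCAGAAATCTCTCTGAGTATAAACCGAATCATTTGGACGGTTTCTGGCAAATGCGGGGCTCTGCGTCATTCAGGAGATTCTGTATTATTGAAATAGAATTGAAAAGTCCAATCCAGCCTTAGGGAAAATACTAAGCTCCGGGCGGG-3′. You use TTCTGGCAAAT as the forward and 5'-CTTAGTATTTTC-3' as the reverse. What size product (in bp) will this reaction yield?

Forward primer TTCTGGCAAAT is found on the top strand at positions 81–91.
Taking the reverse complement of CTTAGTATTTTC gives GAAAATACTAAG, found at positions 163–174 on the template; the primer anneals here to the top strand with its 3' end pointing upstream.
Amplicon spans positions 81–174: 94 bp.

94 bp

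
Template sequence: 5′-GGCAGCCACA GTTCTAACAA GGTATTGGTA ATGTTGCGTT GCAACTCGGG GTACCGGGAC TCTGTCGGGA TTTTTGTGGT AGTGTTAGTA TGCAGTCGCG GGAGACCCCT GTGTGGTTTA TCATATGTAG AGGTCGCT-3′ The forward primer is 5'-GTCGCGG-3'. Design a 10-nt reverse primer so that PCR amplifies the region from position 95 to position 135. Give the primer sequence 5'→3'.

The product's 3' end on the top strand is position 135.
The reverse primer anneals to the top strand over positions 126–135, i.e. to TGTAGAGGTC.
Its sequence written 5'→3' is the reverse complement: GACCTCTACA.

5'-GACCTCTACA-3'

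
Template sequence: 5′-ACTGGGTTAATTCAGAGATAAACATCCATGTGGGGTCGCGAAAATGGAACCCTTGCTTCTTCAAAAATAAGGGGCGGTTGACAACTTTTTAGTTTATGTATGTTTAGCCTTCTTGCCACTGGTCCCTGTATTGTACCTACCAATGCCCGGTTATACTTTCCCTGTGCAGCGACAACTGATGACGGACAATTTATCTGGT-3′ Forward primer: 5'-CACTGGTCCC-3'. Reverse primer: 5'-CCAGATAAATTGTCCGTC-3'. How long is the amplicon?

82 bp

Scanning the template, CACTGGTCCC occurs at positions 117–126; this primer anneals to the bottom strand there with its 3' end pointing downstream.
Taking the reverse complement of CCAGATAAATTGTCCGTC gives GACGGACAATTTATCTGG, found at positions 181–198 on the template; the primer anneals here to the top strand with its 3' end pointing upstream.
Amplicon spans positions 117–198: 82 bp.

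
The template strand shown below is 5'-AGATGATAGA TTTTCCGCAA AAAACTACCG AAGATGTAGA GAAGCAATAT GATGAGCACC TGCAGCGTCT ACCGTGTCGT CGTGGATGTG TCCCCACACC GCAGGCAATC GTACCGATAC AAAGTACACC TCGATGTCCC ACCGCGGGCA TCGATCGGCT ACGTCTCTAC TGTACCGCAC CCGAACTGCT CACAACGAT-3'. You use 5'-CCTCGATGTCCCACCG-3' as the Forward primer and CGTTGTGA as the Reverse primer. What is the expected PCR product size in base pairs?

69 bp

Forward primer CCTCGATGTCCCACCG is found on the top strand at positions 129–144.
Reverse complement of the reverse primer: TCACAACG. This occurs on the top strand at positions 190–197.
Amplicon spans positions 129–197: 69 bp.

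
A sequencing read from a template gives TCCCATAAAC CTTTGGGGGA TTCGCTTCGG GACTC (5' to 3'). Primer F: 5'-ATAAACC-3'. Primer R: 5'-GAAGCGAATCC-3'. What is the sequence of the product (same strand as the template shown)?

Scanning the template, ATAAACC occurs at positions 5–11; this primer anneals to the bottom strand there with its 3' end pointing downstream.
Reverse complement of the reverse primer: GGATTCGCTTC. This occurs on the top strand at positions 18–28.
The product is the template from position 5 through 28 (24 bp).

5'-ATAAACCTTTGGGGGATTCGCTTC-3'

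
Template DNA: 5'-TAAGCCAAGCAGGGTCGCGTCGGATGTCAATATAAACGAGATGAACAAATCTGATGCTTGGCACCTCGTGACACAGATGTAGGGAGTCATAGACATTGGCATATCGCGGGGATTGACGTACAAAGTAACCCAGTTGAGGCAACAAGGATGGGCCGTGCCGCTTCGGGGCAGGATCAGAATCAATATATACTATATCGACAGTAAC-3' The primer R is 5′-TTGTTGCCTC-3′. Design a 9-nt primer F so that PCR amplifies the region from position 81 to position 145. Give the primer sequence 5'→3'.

5'-AGGGAGTCA-3'

The reverse primer's reverse complement GAGGCAACAA matches the template at positions 136–145; the product starts at position 81.
The forward primer is identical to the top strand over positions 81–89: AGGGAGTCA.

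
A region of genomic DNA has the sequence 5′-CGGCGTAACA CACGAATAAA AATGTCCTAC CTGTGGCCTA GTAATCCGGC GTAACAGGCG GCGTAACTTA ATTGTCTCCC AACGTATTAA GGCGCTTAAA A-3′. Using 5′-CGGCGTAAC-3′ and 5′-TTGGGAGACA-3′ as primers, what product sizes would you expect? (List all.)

The forward primer CGGCGTAAC matches the top strand at positions 1–9, 47–55, 59–67.
The reverse primer's reverse complement is TGTCTCCCAA, matching at positions 73–82.
Each forward site pairs with the reverse site to give a product ending at position 82: sizes 82, 36, 24 bp.

82 bp, 36 bp, 24 bp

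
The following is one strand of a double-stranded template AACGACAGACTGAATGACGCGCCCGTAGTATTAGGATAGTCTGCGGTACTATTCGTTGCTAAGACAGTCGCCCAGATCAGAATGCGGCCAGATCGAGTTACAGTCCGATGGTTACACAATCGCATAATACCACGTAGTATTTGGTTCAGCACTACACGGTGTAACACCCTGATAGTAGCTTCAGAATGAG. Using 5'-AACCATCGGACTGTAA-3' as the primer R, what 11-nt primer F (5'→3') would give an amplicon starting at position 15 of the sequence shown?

The reverse primer's reverse complement TTACAGTCCGATGGTT matches the template at positions 98–113; the product starts at position 15.
The forward primer is identical to the top strand over positions 15–25: TGACGCGCCCG.

5'-TGACGCGCCCG-3'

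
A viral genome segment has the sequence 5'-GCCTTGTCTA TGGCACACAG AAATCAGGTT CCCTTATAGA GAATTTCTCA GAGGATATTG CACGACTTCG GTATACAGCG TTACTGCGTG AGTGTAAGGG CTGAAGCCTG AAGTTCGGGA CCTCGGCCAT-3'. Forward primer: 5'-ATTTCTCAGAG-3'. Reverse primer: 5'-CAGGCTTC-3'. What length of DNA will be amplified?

68 bp

Forward primer ATTTCTCAGAG is found on the top strand at positions 43–53.
The reverse primer's reverse complement is GAAGCCTG, which matches the template at positions 103–110.
Product length = (reverse-primer end) − (forward-primer start) + 1 = 110 − 43 + 1 = 68 bp.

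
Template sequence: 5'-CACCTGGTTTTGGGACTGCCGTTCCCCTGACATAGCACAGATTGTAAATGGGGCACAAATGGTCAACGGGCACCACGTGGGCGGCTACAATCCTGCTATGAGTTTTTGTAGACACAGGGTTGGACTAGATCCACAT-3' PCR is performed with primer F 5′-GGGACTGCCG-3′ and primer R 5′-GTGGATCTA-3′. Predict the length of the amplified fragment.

Scanning the template, GGGACTGCCG occurs at positions 12–21; this primer anneals to the bottom strand there with its 3' end pointing downstream.
Taking the reverse complement of GTGGATCTA gives TAGATCCAC, found at positions 126–134 on the template; the primer anneals here to the top strand with its 3' end pointing upstream.
Product length = (reverse-primer end) − (forward-primer start) + 1 = 134 − 12 + 1 = 123 bp.

123 bp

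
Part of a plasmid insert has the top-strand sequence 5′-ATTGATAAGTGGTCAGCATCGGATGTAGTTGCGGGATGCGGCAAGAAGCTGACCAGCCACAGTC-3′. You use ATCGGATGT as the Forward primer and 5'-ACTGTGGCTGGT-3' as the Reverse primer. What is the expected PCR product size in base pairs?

46 bp

Scanning the template, ATCGGATGT occurs at positions 18–26; this primer anneals to the bottom strand there with its 3' end pointing downstream.
Reverse complement of the reverse primer: ACCAGCCACAGT. This occurs on the top strand at positions 52–63.
The product runs from position 18 to position 63, so its length is 63 − 18 + 1 = 46 bp.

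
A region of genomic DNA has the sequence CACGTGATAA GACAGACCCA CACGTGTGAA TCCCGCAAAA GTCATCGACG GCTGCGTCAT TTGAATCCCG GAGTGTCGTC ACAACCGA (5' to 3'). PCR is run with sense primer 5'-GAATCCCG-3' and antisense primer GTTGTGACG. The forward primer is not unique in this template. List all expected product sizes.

The forward primer GAATCCCG matches the top strand at positions 28–35, 63–70.
The reverse primer's reverse complement is CGTCACAAC, matching at positions 77–85.
Each forward site pairs with the reverse site to give a product ending at position 85: sizes 58, 23 bp.

58 bp, 23 bp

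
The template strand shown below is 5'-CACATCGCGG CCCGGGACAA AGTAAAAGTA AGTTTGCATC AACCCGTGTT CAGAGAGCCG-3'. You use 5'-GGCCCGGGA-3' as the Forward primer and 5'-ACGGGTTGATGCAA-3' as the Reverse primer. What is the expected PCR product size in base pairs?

39 bp

Scanning the template, GGCCCGGGA occurs at positions 9–17; this primer anneals to the bottom strand there with its 3' end pointing downstream.
Taking the reverse complement of ACGGGTTGATGCAA gives TTGCATCAACCCGT, found at positions 34–47 on the template; the primer anneals here to the top strand with its 3' end pointing upstream.
Amplicon spans positions 9–47: 39 bp.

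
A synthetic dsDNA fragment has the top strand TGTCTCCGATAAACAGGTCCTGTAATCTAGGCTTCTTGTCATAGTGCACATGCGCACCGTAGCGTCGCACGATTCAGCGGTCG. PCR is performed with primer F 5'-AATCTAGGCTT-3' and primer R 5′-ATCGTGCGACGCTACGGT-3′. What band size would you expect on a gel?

50 bp

The forward primer matches the template at positions 24–34.
Taking the reverse complement of ATCGTGCGACGCTACGGT gives ACCGTAGCGTCGCACGAT, found at positions 56–73 on the template; the primer anneals here to the top strand with its 3' end pointing upstream.
Product length = (reverse-primer end) − (forward-primer start) + 1 = 73 − 24 + 1 = 50 bp.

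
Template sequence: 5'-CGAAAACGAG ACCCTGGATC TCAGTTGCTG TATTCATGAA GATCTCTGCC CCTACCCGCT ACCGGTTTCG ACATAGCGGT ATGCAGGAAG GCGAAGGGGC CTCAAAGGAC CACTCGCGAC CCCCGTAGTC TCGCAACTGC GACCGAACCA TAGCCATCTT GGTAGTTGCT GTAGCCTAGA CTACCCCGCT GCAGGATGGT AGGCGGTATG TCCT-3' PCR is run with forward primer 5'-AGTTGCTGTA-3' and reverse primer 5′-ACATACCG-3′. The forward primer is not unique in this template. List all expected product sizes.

189 bp, 48 bp

The forward primer AGTTGCTGTA matches the top strand at positions 23–32, 164–173.
The reverse primer's reverse complement is CGGTATGT, matching at positions 204–211.
Each forward site pairs with the reverse site to give a product ending at position 211: sizes 189, 48 bp.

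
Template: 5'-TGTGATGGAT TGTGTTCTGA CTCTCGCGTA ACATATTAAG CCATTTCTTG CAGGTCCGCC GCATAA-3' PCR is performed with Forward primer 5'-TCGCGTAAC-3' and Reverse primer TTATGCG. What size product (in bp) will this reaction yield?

43 bp

Scanning the template, TCGCGTAAC occurs at positions 24–32; this primer anneals to the bottom strand there with its 3' end pointing downstream.
The reverse primer's reverse complement is CGCATAA, which matches the template at positions 60–66.
Amplicon spans positions 24–66: 43 bp.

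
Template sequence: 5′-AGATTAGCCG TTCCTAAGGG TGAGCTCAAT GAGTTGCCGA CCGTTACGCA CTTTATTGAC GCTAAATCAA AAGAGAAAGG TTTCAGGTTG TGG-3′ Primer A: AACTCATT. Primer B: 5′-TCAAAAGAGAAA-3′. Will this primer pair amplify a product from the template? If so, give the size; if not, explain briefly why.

Primer A (AACTCATT) has reverse complement AATGAGTT, which matches the top strand at positions 28–35; primer A anneals to the top strand there with its 3' end pointing upstream toward position 28.
Primer B (TCAAAAGAGAAA) matches the top strand directly at positions 67–78; it anneals to the bottom strand with its 3' end pointing downstream toward position 78.
The 3' ends diverge (primer A extends toward position 1, primer B toward position 93), so the primers never converge on a shared product.

No product — the primers' 3' ends point away from each other.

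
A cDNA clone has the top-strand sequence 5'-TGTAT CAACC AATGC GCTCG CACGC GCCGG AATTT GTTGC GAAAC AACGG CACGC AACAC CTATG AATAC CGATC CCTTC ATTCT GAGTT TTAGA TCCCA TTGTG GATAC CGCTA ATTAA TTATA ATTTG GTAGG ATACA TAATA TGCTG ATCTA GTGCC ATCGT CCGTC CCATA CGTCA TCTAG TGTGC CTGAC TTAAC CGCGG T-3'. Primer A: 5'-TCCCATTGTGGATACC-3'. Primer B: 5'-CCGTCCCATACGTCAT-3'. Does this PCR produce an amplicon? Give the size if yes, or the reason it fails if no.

No product — both primers anneal to the same strand and extend in the same direction.

Primer A (TCCCATTGTGGATACC) matches the top strand at positions 96–111 (3' end points downstream).
Primer B (CCGTCCCATACGTCAT) also matches the top strand directly, at positions 166–181 — its reverse complement ATGACGTATGGGACGG is not present.
Both primers anneal to the bottom strand with 3' ends pointing the same way, so neither can prime synthesis back toward the other.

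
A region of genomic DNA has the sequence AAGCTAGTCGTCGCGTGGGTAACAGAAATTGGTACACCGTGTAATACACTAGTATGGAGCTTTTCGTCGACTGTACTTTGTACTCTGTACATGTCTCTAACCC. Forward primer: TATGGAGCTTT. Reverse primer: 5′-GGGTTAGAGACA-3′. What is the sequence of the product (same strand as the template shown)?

Forward primer TATGGAGCTTT is found on the top strand at positions 53–63.
Reverse complement of the reverse primer: TGTCTCTAACCC. This occurs on the top strand at positions 92–103.
The product is the template from position 53 through 103 (51 bp).

5'-TATGGAGCTTTTCGTCGACTGTACTTTGTACTCTGTACATGTCTCTAACCC-3'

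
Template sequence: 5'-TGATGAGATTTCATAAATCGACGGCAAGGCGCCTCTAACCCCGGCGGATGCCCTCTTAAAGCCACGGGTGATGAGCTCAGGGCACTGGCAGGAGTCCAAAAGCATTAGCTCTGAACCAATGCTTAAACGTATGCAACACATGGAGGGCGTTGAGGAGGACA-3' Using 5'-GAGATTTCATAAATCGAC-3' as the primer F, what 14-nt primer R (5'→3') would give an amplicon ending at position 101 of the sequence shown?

The forward primer binds at positions 5–22; the product's 3' end on the top strand is position 101.
The reverse primer anneals to the top strand over positions 88–101, i.e. to GCAGGAGTCCAAAA.
Its sequence written 5'→3' is the reverse complement: TTTTGGACTCCTGC.

5'-TTTTGGACTCCTGC-3'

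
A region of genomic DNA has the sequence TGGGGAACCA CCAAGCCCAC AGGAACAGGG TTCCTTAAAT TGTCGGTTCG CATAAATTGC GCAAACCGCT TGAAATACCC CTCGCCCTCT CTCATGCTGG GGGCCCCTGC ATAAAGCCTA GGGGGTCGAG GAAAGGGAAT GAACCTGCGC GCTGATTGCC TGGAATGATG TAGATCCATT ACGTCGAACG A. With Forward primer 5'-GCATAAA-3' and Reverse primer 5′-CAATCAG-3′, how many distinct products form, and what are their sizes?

The forward primer GCATAAA matches the top strand at positions 50–56, 109–115.
The reverse primer's reverse complement is CTGATTG, matching at positions 152–158.
Each forward site pairs with the reverse site to give a product ending at position 158: sizes 109, 50 bp.

Two products: 109 bp, 50 bp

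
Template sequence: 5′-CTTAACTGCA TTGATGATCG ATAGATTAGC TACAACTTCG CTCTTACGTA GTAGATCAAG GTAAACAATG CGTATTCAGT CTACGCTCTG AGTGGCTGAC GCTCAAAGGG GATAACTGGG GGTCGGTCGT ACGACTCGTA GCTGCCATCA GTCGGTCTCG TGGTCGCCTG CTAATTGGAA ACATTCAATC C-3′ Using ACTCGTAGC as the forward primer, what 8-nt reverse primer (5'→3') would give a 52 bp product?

5'-AATGTTTC-3'

The forward primer binds at positions 134–142, so a 52 bp product ends at position 134 + 52 − 1 = 185.
The reverse primer anneals to the top strand over positions 178–185, i.e. to GAAACATT.
Its sequence written 5'→3' is the reverse complement: AATGTTTC.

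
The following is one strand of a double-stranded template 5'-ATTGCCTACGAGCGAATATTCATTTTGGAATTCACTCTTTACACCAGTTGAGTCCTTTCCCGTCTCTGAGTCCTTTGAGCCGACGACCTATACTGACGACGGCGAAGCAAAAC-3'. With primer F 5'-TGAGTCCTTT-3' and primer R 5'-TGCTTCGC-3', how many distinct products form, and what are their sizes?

Two products: 61 bp, 43 bp

The forward primer TGAGTCCTTT matches the top strand at positions 49–58, 67–76.
The reverse primer's reverse complement is GCGAAGCA, matching at positions 102–109.
Each forward site pairs with the reverse site to give a product ending at position 109: sizes 61, 43 bp.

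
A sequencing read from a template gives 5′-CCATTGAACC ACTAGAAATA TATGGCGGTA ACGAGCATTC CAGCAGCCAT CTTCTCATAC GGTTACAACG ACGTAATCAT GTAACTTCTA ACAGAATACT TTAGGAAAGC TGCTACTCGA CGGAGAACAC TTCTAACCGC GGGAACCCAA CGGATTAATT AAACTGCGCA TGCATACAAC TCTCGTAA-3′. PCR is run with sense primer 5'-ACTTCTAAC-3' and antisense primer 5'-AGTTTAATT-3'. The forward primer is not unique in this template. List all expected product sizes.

The forward primer ACTTCTAAC matches the top strand at positions 84–92, 129–137.
The reverse primer's reverse complement is AATTAAACT, matching at positions 157–165.
Each forward site pairs with the reverse site to give a product ending at position 165: sizes 82, 37 bp.

82 bp, 37 bp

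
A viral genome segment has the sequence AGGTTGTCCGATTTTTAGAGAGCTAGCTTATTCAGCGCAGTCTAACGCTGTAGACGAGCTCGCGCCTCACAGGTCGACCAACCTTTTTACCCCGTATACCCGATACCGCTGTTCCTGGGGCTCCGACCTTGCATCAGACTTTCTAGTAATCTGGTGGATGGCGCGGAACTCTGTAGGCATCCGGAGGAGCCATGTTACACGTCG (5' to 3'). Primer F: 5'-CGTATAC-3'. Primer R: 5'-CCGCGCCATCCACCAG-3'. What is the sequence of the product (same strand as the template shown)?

Forward primer CGTATAC is found on the top strand at positions 93–99.
The reverse primer's reverse complement is CTGGTGGATGGCGCGG, which matches the template at positions 151–166.
The product is the template from position 93 through 166 (74 bp).

5'-CGTATACCCGATACCGCTGTTCCTGGGGCTCCGACCTTGCATCAGACTTTCTAGTAATCTGGTGGATGGCGCGG-3'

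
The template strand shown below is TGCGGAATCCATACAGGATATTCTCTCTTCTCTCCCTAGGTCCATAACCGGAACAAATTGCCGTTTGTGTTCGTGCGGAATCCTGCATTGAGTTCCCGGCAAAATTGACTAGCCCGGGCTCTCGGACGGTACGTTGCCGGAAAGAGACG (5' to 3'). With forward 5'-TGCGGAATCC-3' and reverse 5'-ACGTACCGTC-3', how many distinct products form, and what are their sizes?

The forward primer TGCGGAATCC matches the top strand at positions 1–10, 74–83.
The reverse primer's reverse complement is GACGGTACGT, matching at positions 125–134.
Each forward site pairs with the reverse site to give a product ending at position 134: sizes 134, 61 bp.

Two products: 134 bp, 61 bp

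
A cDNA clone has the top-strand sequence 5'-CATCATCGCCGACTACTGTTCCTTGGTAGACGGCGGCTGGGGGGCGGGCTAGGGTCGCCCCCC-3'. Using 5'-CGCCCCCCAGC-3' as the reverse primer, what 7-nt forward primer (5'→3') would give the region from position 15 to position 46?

5'-ACTGTTC-3'

The reverse primer's reverse complement GCTGGGGGGCG matches the template at positions 36–46; the product starts at position 15.
The forward primer is identical to the top strand over positions 15–21: ACTGTTC.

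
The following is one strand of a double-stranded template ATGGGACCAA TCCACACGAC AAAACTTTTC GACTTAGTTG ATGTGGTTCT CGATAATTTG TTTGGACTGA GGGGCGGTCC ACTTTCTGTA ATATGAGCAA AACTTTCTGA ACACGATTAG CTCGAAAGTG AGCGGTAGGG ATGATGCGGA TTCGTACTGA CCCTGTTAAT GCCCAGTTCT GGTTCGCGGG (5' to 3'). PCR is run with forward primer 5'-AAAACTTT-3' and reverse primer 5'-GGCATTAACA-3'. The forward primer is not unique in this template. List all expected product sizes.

153 bp, 75 bp

The forward primer AAAACTTT matches the top strand at positions 21–28, 99–106.
The reverse primer's reverse complement is TGTTAATGCC, matching at positions 164–173.
Each forward site pairs with the reverse site to give a product ending at position 173: sizes 153, 75 bp.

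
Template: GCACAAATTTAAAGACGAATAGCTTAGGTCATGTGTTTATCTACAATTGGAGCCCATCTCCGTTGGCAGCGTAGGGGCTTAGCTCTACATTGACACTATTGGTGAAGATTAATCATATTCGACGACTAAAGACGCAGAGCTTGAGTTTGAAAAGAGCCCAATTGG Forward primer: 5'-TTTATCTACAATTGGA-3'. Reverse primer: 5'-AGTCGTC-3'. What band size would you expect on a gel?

The forward primer matches the template at positions 36–51.
Reverse complement of the reverse primer: GACGACT. This occurs on the top strand at positions 121–127.
Product length = (reverse-primer end) − (forward-primer start) + 1 = 127 − 36 + 1 = 92 bp.

92 bp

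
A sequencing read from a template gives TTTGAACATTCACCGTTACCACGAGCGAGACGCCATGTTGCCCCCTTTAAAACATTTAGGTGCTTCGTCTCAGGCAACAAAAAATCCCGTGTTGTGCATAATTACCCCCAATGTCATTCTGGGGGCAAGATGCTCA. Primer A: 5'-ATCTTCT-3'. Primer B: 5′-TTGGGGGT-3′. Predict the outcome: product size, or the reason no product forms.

Primer A (ATCTTCT) does not match the top strand, and its reverse complement AGAAGAT does not match either.
With no annealing site for primer A, no amplification occurs.

No product — primer A has no binding site in the template.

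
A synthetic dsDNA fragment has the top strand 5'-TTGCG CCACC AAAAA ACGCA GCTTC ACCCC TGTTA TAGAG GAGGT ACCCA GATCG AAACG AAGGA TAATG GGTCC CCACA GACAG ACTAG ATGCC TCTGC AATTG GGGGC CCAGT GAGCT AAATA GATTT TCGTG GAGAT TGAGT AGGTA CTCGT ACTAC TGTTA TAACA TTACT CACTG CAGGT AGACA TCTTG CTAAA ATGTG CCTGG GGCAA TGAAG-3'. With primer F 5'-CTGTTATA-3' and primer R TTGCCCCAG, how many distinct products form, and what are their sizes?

The forward primer CTGTTATA matches the top strand at positions 30–37, 160–167.
The reverse primer's reverse complement is CTGGGGCAA, matching at positions 207–215.
Each forward site pairs with the reverse site to give a product ending at position 215: sizes 186, 56 bp.

Two products: 186 bp, 56 bp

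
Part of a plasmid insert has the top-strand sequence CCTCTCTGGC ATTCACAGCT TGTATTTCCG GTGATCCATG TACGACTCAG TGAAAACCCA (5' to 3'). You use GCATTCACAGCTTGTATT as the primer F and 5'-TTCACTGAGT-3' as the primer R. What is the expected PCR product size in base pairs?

46 bp

Scanning the template, GCATTCACAGCTTGTATT occurs at positions 9–26; this primer anneals to the bottom strand there with its 3' end pointing downstream.
Taking the reverse complement of TTCACTGAGT gives ACTCAGTGAA, found at positions 45–54 on the template; the primer anneals here to the top strand with its 3' end pointing upstream.
Amplicon spans positions 9–54: 46 bp.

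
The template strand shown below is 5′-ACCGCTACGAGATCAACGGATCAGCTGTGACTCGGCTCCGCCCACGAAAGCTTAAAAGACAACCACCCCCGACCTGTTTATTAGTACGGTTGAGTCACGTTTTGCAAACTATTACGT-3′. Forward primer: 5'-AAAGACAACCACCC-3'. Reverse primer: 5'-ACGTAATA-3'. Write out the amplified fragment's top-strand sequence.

Forward primer AAAGACAACCACCC is found on the top strand at positions 55–68.
The reverse primer's reverse complement is TATTACGT, which matches the template at positions 110–117.
The product is the template from position 55 through 117 (63 bp).

5'-AAAGACAACCACCCCCGACCTGTTTATTAGTACGGTTGAGTCACGTTTTGCAAACTATTACGT-3'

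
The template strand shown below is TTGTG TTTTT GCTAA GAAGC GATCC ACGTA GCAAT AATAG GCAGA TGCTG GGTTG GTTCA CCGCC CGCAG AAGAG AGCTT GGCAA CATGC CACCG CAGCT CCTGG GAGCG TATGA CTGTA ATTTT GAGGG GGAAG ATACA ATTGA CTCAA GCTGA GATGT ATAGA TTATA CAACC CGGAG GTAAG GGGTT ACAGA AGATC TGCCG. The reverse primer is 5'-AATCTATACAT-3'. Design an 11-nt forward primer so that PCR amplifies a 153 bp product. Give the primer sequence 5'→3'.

The reverse primer's reverse complement ATGTATAGATT matches the template at positions 157–167, so the product ends at position 167.
A 153 bp product then starts at position 167 − 153 + 1 = 15.
The forward primer is identical to the top strand there: AGAAGCGATCC.

5'-AGAAGCGATCC-3'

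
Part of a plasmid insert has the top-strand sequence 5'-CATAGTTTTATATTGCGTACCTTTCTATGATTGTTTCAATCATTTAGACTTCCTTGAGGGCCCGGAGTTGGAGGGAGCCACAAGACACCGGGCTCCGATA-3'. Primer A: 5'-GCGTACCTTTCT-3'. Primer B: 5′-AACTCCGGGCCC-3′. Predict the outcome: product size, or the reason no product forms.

Yes — a 55 bp product.

Primer A (GCGTACCTTTCT) matches the top strand at positions 15–26; it acts as a forward primer.
Primer B's reverse complement is GGGCCCGGAGTT, matching the top strand at positions 58–69; it acts as a reverse primer.
The 3' ends face each other across positions 15–69, giving a 55 bp product.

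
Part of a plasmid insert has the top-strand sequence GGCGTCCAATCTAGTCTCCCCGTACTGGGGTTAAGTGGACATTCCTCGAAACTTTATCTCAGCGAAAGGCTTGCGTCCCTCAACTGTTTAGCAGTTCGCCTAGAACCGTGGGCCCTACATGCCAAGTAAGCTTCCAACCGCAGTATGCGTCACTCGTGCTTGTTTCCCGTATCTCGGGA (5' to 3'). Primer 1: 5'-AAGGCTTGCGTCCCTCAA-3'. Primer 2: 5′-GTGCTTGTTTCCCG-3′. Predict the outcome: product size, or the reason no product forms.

No product — both primers anneal to the same strand and extend in the same direction.

Primer 1 (AAGGCTTGCGTCCCTCAA) matches the top strand at positions 66–83 (3' end points downstream).
Primer 2 (GTGCTTGTTTCCCG) also matches the top strand directly, at positions 156–169 — its reverse complement CGGGAAACAAGCAC is not present.
Both primers anneal to the bottom strand with 3' ends pointing the same way, so neither can prime synthesis back toward the other.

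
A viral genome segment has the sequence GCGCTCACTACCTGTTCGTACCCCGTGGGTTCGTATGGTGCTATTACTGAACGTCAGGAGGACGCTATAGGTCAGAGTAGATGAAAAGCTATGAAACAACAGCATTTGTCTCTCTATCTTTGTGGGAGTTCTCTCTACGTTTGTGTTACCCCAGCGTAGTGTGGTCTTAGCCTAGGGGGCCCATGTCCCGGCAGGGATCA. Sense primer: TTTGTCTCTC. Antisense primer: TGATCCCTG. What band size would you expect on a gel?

96 bp

Forward primer TTTGTCTCTC is found on the top strand at positions 105–114.
Taking the reverse complement of TGATCCCTG gives CAGGGATCA, found at positions 192–200 on the template; the primer anneals here to the top strand with its 3' end pointing upstream.
The product runs from position 105 to position 200, so its length is 200 − 105 + 1 = 96 bp.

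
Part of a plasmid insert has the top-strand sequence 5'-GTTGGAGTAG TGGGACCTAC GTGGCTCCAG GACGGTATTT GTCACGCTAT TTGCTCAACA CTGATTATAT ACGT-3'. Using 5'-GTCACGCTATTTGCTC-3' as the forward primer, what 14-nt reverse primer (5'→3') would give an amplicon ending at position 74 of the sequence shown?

5'-ACGTATATAATCAG-3'

The forward primer binds at positions 41–56; the product's 3' end on the top strand is position 74.
The reverse primer anneals to the top strand over positions 61–74, i.e. to CTGATTATATACGT.
Its sequence written 5'→3' is the reverse complement: ACGTATATAATCAG.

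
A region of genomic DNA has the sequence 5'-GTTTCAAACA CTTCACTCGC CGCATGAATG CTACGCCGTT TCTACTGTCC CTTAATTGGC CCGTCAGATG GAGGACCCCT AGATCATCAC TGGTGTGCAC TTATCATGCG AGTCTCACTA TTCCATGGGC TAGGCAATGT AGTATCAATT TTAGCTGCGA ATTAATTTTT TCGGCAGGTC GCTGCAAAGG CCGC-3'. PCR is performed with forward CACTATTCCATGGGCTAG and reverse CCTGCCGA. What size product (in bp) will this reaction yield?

Forward primer CACTATTCCATGGGCTAG is found on the top strand at positions 116–133.
Reverse complement of the reverse primer: TCGGCAGG. This occurs on the top strand at positions 171–178.
The product runs from position 116 to position 178, so its length is 178 − 116 + 1 = 63 bp.

63 bp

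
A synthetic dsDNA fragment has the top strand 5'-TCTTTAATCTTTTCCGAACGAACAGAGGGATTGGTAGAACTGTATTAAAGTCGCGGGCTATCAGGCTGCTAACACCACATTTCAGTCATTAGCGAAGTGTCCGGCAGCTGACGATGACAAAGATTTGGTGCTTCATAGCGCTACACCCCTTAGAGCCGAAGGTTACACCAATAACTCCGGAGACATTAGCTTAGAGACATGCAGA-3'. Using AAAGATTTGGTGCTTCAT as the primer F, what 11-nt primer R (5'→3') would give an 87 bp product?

The forward primer binds at positions 119–136, so an 87 bp product ends at position 119 + 87 − 1 = 205.
The reverse primer anneals to the top strand over positions 195–205, i.e. to AGACATGCAGA.
Its sequence written 5'→3' is the reverse complement: TCTGCATGTCT.

5'-TCTGCATGTCT-3'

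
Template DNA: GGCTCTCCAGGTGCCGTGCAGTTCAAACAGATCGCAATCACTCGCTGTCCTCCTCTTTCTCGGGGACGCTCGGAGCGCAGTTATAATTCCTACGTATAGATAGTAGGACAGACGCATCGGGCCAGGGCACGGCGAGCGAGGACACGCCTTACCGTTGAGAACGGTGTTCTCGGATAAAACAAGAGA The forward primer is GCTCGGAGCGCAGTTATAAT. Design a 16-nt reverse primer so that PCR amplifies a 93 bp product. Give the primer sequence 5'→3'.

The forward primer binds at positions 68–87, so a 93 bp product ends at position 68 + 93 − 1 = 160.
The reverse primer anneals to the top strand over positions 145–160, i.e. to CGCCTTACCGTTGAGA.
Its sequence written 5'→3' is the reverse complement: TCTCAACGGTAAGGCG.

5'-TCTCAACGGTAAGGCG-3'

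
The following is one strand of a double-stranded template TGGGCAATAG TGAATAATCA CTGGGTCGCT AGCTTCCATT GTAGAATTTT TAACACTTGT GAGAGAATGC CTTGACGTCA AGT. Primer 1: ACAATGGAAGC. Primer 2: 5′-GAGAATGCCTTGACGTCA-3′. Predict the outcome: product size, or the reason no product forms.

Primer 1 (ACAATGGAAGC) has reverse complement GCTTCCATTGT, which matches the top strand at positions 32–42; primer 1 anneals to the top strand there with its 3' end pointing upstream toward position 32.
Primer 2 (GAGAATGCCTTGACGTCA) matches the top strand directly at positions 63–80; it anneals to the bottom strand with its 3' end pointing downstream toward position 80.
The 3' ends diverge (primer 1 extends toward position 1, primer 2 toward position 83), so the primers never converge on a shared product.

No product — the primers' 3' ends point away from each other.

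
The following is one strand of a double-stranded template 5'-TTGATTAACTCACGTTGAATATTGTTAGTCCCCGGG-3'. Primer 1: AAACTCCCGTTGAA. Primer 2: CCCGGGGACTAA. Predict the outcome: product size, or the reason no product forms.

Primer 1 (AAACTCCCGTTGAA) does not match the top strand, and its reverse complement TTCAACGGGAGTTT does not match either.
With no annealing site for primer 1, no amplification occurs.

No product — primer 1 has no binding site in the template.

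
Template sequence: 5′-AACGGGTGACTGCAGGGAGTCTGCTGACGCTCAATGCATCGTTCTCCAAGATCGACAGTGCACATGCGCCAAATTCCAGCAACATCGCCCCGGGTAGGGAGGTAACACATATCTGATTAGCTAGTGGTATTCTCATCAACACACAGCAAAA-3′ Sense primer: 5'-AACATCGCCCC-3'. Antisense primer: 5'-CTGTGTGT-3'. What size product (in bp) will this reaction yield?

66 bp

Scanning the template, AACATCGCCCC occurs at positions 81–91; this primer anneals to the bottom strand there with its 3' end pointing downstream.
The reverse primer's reverse complement is ACACACAG, which matches the template at positions 139–146.
The product runs from position 81 to position 146, so its length is 146 − 81 + 1 = 66 bp.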